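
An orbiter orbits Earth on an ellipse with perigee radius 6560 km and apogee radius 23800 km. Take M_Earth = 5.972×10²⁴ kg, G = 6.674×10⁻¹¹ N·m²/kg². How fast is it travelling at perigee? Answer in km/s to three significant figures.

μ = GM = 6.674×10⁻¹¹ × 5.972×10²⁴ = 3.986×10¹⁴ m³/s².
Semi-major axis a = (r_p + r_a)/2 = 15180 km = 1.518×10⁷ m.
Vis-viva: v² = μ(2/r − 1/a) = 3.986×10¹⁴ × (3.049×10⁻⁷ − 6.588×10⁻⁸) = 9.526×10⁷ m²/s².
v = 9760 m/s = 9.760 km/s.

v ≈ 9.76 km/s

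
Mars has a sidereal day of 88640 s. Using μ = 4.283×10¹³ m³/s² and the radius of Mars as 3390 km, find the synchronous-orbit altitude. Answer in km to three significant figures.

h_sync ≈ 17000 km

A synchronous orbit has period T, so by Kepler's third law a = (μT²/4π²)^(1/3).
μT²/4π² = 4.283×10¹³ × (8.864×10⁴)² / 39.48 = 8.524×10²¹ m³.
a = 2.043×10⁷ m = 20428 km.
Altitude h = a − R = 20428 − 3390 = 17038 km.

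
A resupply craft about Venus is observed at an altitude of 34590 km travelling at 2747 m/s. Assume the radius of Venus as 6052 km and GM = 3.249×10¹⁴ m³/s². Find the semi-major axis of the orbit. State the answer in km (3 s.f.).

r = 6052 + 34590 = 40642 km = 4.064×10⁷ m.
Vis-viva rearranged: 1/a = 2/r − v²/μ = 4.921×10⁻⁸ − 2.323×10⁻⁸ = 2.598×10⁻⁸ m⁻¹.
a = 3.848×10⁷ m = 38484 km.

a ≈ 38500 km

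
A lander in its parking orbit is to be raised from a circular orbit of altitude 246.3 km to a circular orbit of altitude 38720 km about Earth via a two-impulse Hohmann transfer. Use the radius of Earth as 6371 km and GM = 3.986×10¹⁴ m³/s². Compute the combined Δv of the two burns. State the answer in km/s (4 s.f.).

Δv_total ≈ 3.957 km/s

r₁ = 6371 + 246.3 = 6617.3 km = 6.6173×10⁶ m.
r₂ = 6371 + 38720 = 45091 km = 4.5091×10⁷ m.
Transfer ellipse a_t = (r₁ + r₂)/2 = 2.585×10⁷ m.
At r₁: circular v_c1 = √(μ/r₁) = 7761 m/s; transfer-perigee v_p = √[μ(2/r₁ − 1/a_t)] = 10250 m/s.
Δv₁ = v_p − v_c1 = 2488 m/s.
At r₂: circular v_c2 = √(μ/r₂) = 2973 m/s; transfer-apogee v_a = √[μ(2/r₂ − 1/a_t)] = 1504 m/s.
Δv₂ = v_c2 − v_a = 1469 m/s.
Total Δv = Δv₁ + Δv₂ = 3957 m/s = 3.957 km/s.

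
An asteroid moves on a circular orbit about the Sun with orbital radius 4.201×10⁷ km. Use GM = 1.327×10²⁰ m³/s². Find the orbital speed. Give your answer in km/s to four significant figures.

r = 4.201×10⁷ km = 4.201×10¹⁰ m.
For a circular orbit v = √(μ/r) = √(1.327×10²⁰ / 4.201×10¹⁰) = √(3.159×10⁹) = 56200 m/s.
That is 56.20 km/s.

v ≈ 56.20 km/s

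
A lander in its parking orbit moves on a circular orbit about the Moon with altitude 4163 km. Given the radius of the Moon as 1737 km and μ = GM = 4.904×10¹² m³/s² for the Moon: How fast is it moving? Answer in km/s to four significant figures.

v ≈ 0.9117 km/s

r = 1737 + 4163 = 5900.0 km = 5.9000×10⁶ m.
For a circular orbit v = √(μ/r) = √(4.904×10¹² / 5.900×10⁶) = √(8.312×10⁵) = 911.7 m/s.
That is 0.9117 km/s.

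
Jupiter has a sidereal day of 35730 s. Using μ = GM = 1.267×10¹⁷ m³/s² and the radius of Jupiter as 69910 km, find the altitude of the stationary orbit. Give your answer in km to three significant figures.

h_sync ≈ 90100 km

A synchronous orbit has period T, so by Kepler's third law a = (μT²/4π²)^(1/3).
μT²/4π² = 1.267×10¹⁷ × (3.573×10⁴)² / 39.48 = 4.097×10²⁴ m³.
a = 1.600×10⁸ m = 1.6002×10⁵ km.
Altitude h = a − R = 1.6002×10⁵ − 69910 = 90105 km.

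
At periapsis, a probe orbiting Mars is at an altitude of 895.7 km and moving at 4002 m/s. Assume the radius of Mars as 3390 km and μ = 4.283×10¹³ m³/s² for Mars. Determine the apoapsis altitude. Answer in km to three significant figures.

apoapsis altitude ≈ 13900 km

r_p = 3390 + 895.7 = 4285.7 km = 4.286×10⁶ m.
Specific energy ε = v²/2 − μ/r = -1.986×10⁶ J/kg, so a = −μ/(2ε) = 1.078×10⁷ m.
The apsides satisfy r_p + r_a = 2a, so the apoapsis radius is 2a − r_p = 1.728×10⁷ m = 17284 km.
Apoapsis altitude = 17284 − 3390 = 13894 km.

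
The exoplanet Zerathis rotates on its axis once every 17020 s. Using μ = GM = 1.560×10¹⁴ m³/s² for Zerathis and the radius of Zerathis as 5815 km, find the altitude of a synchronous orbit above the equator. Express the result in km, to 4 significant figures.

h_sync ≈ 4646 km

A synchronous orbit has period T, so by Kepler's third law a = (μT²/4π²)^(1/3).
μT²/4π² = 1.560×10¹⁴ × (1.702×10⁴)² / 39.48 = 1.145×10²¹ m³.
a = 1.046×10⁷ m = 10461 km.
Altitude h = a − R = 10461 − 5815 = 4645.7 km.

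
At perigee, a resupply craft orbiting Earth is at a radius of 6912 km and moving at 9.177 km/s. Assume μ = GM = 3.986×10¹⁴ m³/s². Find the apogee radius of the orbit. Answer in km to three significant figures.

apogee radius ≈ 18700 km

r_p = 6.912×10⁶ m.
Specific energy ε = v²/2 − μ/r = -1.556×10⁷ J/kg, so a = −μ/(2ε) = 1.281×10⁷ m.
The apsides satisfy r_p + r_a = 2a, so the apogee radius is 2a − r_p = 1.871×10⁷ m = 18706 km.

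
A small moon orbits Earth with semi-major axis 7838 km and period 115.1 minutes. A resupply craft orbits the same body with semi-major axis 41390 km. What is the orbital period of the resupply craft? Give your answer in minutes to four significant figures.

Kepler's third law: T² ∝ a³, so T₂ = T₁ (a₂/a₁)^(3/2).
a₂/a₁ = 5.281, (a₂/a₁)^(3/2) = 12.13.
T₂ = 115.1 × 12.13 = 1397 minutes.

T₂ ≈ 1397 minutes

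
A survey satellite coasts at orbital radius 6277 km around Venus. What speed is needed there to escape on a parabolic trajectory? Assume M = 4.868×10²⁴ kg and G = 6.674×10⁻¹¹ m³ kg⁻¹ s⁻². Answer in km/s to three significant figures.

μ = GM = 6.674×10⁻¹¹ × 4.868×10²⁴ = 3.249×10¹⁴ m³/s².
r = 6277 km = 6.277×10⁶ m.
Escape speed v_esc = √(2μ/r) = √(2 × 3.249×10¹⁴ / 6.277×10⁶) = √(1.035×10⁸) = 10170 m/s.
= 10.17 km/s.

v_esc ≈ 10.2 km/s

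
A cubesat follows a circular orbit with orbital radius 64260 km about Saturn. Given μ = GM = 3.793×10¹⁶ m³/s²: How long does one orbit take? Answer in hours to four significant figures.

T ≈ 4.616 hours

r = 64260 km = 6.426×10⁷ m.
Kepler's third law: T = 2π√(r³/μ) = 2π√((6.426×10⁷)³ / 3.793×10¹⁶).
r³/μ = 6.996×10⁶ s², so T = 2π × 2.645×10³ = 1.662×10⁴ s.
Converting: 1.662×10⁴ s ÷ 3600 = 4.616 hours.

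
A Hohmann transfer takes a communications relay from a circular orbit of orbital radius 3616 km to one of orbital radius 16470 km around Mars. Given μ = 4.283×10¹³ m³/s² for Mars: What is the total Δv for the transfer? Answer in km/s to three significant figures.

Δv_total ≈ 1.61 km/s

r₁ = 3616 km = 3.616×10⁶ m.
r₂ = 16470 km = 1.647×10⁷ m.
Transfer ellipse a_t = (r₁ + r₂)/2 = 1.004×10⁷ m.
At r₁: circular v_c1 = √(μ/r₁) = 3442 m/s; transfer-periapsis v_p = √[μ(2/r₁ − 1/a_t)] = 4407 m/s.
Δv₁ = v_p − v_c1 = 965.7 m/s.
At r₂: circular v_c2 = √(μ/r₂) = 1613 m/s; transfer-apoapsis v_a = √[μ(2/r₂ − 1/a_t)] = 967.6 m/s.
Δv₂ = v_c2 − v_a = 645.0 m/s.
Total Δv = Δv₁ + Δv₂ = 1611 m/s = 1.611 km/s.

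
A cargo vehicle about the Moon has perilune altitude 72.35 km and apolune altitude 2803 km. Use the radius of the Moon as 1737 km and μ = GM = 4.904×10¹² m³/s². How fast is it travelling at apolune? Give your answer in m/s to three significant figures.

v ≈ 785 m/s

r_p = 1737 + 72.35 = 1809.3 km = 1.8094×10⁶ m.
r_a = 1737 + 2803 = 4540.0 km = 4.5400×10⁶ m.
Semi-major axis a = (r_p + r_a)/2 = 3174.7 km = 3.175×10⁶ m.
Vis-viva: v² = μ(2/r − 1/a) = 4.904×10¹² × (4.405×10⁻⁷ − 3.150×10⁻⁷) = 6.156×10⁵ m²/s².
v = 784.6 m/s.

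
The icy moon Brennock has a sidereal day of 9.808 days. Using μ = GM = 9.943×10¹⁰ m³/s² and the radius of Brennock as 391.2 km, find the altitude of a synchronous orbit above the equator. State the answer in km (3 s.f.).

T = 9.808 days = 8.474×10⁵ s.
A synchronous orbit has period T, so by Kepler's third law a = (μT²/4π²)^(1/3).
μT²/4π² = 9.943×10¹⁰ × (8.474×10⁵)² / 39.48 = 1.809×10²¹ m³.
a = 1.218×10⁷ m = 12184 km.
Altitude h = a − R = 12184 − 391.2 = 11793 km.

h_sync ≈ 11800 km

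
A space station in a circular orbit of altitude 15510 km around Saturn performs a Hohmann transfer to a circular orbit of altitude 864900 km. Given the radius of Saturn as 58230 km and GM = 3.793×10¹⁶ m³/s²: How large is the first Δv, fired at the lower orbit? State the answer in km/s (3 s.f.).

r₁ = 58230 + 15510 = 73740 km = 7.3740×10⁷ m.
r₂ = 58230 + 864900 = 923130 km = 9.2313×10⁸ m.
Transfer ellipse a_t = (r₁ + r₂)/2 = 4.984×10⁸ m.
At r₁: circular v_c1 = √(μ/r₁) = 22680 m/s; transfer-perikrone v_p = √[μ(2/r₁ − 1/a_t)] = 30870 m/s.
Δv₁ = v_p − v_c1 = 8185 m/s.
= 8.185 km/s.

Δv ≈ 8.19 km/s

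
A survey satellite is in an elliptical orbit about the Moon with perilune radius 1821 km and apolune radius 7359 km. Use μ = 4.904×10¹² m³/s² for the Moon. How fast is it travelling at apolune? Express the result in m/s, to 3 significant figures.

v ≈ 514 m/s

Semi-major axis a = (r_p + r_a)/2 = 4590.0 km = 4.590×10⁶ m.
Vis-viva: v² = μ(2/r − 1/a) = 4.904×10¹² × (2.718×10⁻⁷ − 2.179×10⁻⁷) = 2.644×10⁵ m²/s².
v = 514.2 m/s.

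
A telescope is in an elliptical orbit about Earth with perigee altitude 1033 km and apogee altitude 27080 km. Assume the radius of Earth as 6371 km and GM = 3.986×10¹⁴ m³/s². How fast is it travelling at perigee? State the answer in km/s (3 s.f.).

r_p = 6371 + 1033 = 7404.0 km = 7.4040×10⁶ m.
r_a = 6371 + 27080 = 33451 km = 3.3451×10⁷ m.
Semi-major axis a = (r_p + r_a)/2 = 20428 km = 2.043×10⁷ m.
Vis-viva: v² = μ(2/r − 1/a) = 3.986×10¹⁴ × (2.701×10⁻⁷ − 4.895×10⁻⁸) = 8.816×10⁷ m²/s².
v = 9389 m/s = 9.389 km/s.

v ≈ 9.39 km/s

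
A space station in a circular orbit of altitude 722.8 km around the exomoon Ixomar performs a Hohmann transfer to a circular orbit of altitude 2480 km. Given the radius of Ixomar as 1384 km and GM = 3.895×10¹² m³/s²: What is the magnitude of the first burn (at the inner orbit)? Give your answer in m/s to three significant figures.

r₁ = 1384 + 722.8 = 2106.8 km = 2.1068×10⁶ m.
r₂ = 1384 + 2480 = 3864.0 km = 3.8640×10⁶ m.
Transfer ellipse a_t = (r₁ + r₂)/2 = 2.985×10⁶ m.
At r₁: circular v_c1 = √(μ/r₁) = 1360 m/s; transfer-periapsis v_p = √[μ(2/r₁ − 1/a_t)] = 1547 m/s.
Δv₁ = v_p − v_c1 = 187.2 m/s.

Δv ≈ 187 m/s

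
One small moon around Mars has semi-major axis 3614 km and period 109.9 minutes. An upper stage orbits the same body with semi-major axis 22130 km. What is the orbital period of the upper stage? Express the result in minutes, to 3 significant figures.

T₂ ≈ 1670 minutes

Kepler's third law: T² ∝ a³, so T₂ = T₁ (a₂/a₁)^(3/2).
a₂/a₁ = 6.123, (a₂/a₁)^(3/2) = 15.15.
T₂ = 109.9 × 15.15 = 1665 minutes.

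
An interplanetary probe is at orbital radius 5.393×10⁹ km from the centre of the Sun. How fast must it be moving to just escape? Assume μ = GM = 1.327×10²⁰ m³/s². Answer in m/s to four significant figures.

v_esc ≈ 7015 m/s

r = 5.393×10⁹ km = 5.393×10¹² m.
Escape speed v_esc = √(2μ/r) = √(2 × 1.327×10²⁰ / 5.393×10¹²) = √(4.921×10⁷) = 7015 m/s.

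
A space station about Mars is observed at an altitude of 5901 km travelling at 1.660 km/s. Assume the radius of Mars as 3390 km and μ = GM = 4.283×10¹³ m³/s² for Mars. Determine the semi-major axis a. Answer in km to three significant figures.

r = 3390 + 5901 = 9291.0 km = 9.291×10⁶ m.
Vis-viva rearranged: 1/a = 2/r − v²/μ = 2.153×10⁻⁷ − 6.434×10⁻⁸ = 1.509×10⁻⁷ m⁻¹.
a = 6.626×10⁶ m = 6625.9 km.

a ≈ 6630 km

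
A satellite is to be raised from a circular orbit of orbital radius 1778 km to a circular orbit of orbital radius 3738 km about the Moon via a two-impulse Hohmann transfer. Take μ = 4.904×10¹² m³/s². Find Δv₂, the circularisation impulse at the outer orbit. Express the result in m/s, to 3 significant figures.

r₁ = 1778 km = 1.778×10⁶ m.
r₂ = 3738 km = 3.738×10⁶ m.
Transfer ellipse a_t = (r₁ + r₂)/2 = 2.758×10⁶ m.
At r₁: circular v_c1 = √(μ/r₁) = 1661 m/s; transfer-perilune v_p = √[μ(2/r₁ − 1/a_t)] = 1933 m/s.
At r₂: circular v_c2 = √(μ/r₂) = 1145 m/s; transfer-apolune v_a = √[μ(2/r₂ − 1/a_t)] = 919.7 m/s.
Δv₂ = v_c2 − v_a = 225.7 m/s.

Δv ≈ 226 m/s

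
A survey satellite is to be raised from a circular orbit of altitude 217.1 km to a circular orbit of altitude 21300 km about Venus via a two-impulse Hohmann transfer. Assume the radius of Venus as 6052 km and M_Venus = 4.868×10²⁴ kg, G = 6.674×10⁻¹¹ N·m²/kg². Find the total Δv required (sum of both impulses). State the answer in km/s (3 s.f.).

μ = GM = 6.674×10⁻¹¹ × 4.868×10²⁴ = 3.249×10¹⁴ m³/s².
r₁ = 6052 + 217.1 = 6269.1 km = 6.2691×10⁶ m.
r₂ = 6052 + 21300 = 27352 km = 2.7352×10⁷ m.
Transfer ellipse a_t = (r₁ + r₂)/2 = 1.681×10⁷ m.
At r₁: circular v_c1 = √(μ/r₁) = 7199 m/s; transfer-periapsis v_p = √[μ(2/r₁ − 1/a_t)] = 9183 m/s.
Δv₁ = v_p − v_c1 = 1984 m/s.
At r₂: circular v_c2 = √(μ/r₂) = 3446 m/s; transfer-apoapsis v_a = √[μ(2/r₂ − 1/a_t)] = 2105 m/s.
Δv₂ = v_c2 − v_a = 1342 m/s.
Total Δv = Δv₁ + Δv₂ = 3326 m/s = 3.326 km/s.

Δv_total ≈ 3.33 km/s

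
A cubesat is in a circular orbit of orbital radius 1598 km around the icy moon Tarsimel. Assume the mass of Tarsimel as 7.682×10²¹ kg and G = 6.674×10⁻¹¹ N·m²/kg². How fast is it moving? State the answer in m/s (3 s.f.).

μ = GM = 6.674×10⁻¹¹ × 7.682×10²¹ = 5.127×10¹¹ m³/s².
r = 1598 km = 1.598×10⁶ m.
For a circular orbit v = √(μ/r) = √(5.127×10¹¹ / 1.598×10⁶) = √(3.208×10⁵) = 566.4 m/s.

v ≈ 566 m/s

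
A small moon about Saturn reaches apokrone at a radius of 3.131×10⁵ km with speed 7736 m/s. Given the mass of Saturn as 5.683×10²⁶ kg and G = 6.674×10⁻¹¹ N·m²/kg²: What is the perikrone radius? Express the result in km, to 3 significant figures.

perikrone radius ≈ 1.03×10⁵ km

μ = GM = 6.674×10⁻¹¹ × 5.683×10²⁶ = 3.793×10¹⁶ m³/s².
r_a = 3.131×10⁸ m.
Specific energy ε = v²/2 − μ/r = -9.122×10⁷ J/kg, so a = −μ/(2ε) = 2.079×10⁸ m.
The apsides satisfy r_p + r_a = 2a, so the perikrone radius is 2a − r_a = 1.027×10⁸ m = 1.0271×10⁵ km.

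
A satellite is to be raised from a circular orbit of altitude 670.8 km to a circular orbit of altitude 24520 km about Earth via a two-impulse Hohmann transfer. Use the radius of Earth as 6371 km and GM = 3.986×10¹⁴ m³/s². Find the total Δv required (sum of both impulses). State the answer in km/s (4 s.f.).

Δv_total ≈ 3.481 km/s

r₁ = 6371 + 670.8 = 7041.8 km = 7.0418×10⁶ m.
r₂ = 6371 + 24520 = 30891 km = 3.0891×10⁷ m.
Transfer ellipse a_t = (r₁ + r₂)/2 = 1.897×10⁷ m.
At r₁: circular v_c1 = √(μ/r₁) = 7524 m/s; transfer-perigee v_p = √[μ(2/r₁ − 1/a_t)] = 9602 m/s.
Δv₁ = v_p − v_c1 = 2078 m/s.
At r₂: circular v_c2 = √(μ/r₂) = 3592 m/s; transfer-apogee v_a = √[μ(2/r₂ − 1/a_t)] = 2189 m/s.
Δv₂ = v_c2 − v_a = 1403 m/s.
Total Δv = Δv₁ + Δv₂ = 3481 m/s = 3.481 km/s.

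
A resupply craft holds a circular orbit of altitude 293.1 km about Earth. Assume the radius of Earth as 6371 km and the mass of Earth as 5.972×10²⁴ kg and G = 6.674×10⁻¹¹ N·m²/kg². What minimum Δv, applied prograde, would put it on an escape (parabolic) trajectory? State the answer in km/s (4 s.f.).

Δv ≈ 3.203 km/s

μ = GM = 6.674×10⁻¹¹ × 5.972×10²⁴ = 3.986×10¹⁴ m³/s².
r = 6371 + 293.1 = 6664.1 km = 6.6641×10⁶ m.
Circular speed v_c = √(μ/r) = 7734 m/s.
Escape speed v_esc = √(2μ/r) = √2 × v_c = 10940 m/s.
Δv = v_esc − v_c = 3203 m/s = 3.203 km/s.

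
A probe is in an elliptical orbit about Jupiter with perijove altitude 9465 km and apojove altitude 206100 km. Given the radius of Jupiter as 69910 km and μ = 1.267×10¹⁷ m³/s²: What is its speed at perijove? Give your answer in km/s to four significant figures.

v ≈ 49.79 km/s

r_p = 69910 + 9465 = 79375 km = 7.9375×10⁷ m.
r_a = 69910 + 206100 = 276010 km = 2.7601×10⁸ m.
Semi-major axis a = (r_p + r_a)/2 = 1.7769×10⁵ km = 1.777×10⁸ m.
Vis-viva: v² = μ(2/r − 1/a) = 1.267×10¹⁷ × (2.520×10⁻⁸ − 5.628×10⁻⁹) = 2.479×10⁹ m²/s².
v = 49790 m/s = 49.79 km/s.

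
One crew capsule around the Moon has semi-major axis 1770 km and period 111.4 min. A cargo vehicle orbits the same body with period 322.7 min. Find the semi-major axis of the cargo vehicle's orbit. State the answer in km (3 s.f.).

Kepler's third law: a³ ∝ T², so a₂ = a₁ (T₂/T₁)^(2/3).
T₂/T₁ = 2.897, (T₂/T₁)^(2/3) = 2.032.
a₂ = 1770 × 2.032 = 3597 km.

a₂ ≈ 3600 km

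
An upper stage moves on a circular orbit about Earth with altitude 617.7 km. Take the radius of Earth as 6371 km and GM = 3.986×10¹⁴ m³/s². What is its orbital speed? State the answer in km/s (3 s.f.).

v ≈ 7.55 km/s

r = 6371 + 617.7 = 6988.7 km = 6.9887×10⁶ m.
For a circular orbit v = √(μ/r) = √(3.986×10¹⁴ / 6.989×10⁶) = √(5.703×10⁷) = 7552 m/s.
That is 7.552 km/s.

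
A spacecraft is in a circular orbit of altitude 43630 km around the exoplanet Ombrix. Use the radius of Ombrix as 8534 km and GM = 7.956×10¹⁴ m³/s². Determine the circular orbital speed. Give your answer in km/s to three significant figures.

v ≈ 3.91 km/s

r = 8534 + 43630 = 52164 km = 5.2164×10⁷ m.
For a circular orbit v = √(μ/r) = √(7.956×10¹⁴ / 5.216×10⁷) = √(1.525×10⁷) = 3905 m/s.
That is 3.905 km/s.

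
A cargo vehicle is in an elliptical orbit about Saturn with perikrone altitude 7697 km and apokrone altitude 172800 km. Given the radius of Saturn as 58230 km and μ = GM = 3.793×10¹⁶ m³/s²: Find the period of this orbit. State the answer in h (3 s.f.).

r_p = 58230 + 7697 = 65927 km = 6.5927×10⁷ m.
r_a = 58230 + 172800 = 231030 km = 2.3103×10⁸ m.
Semi-major axis a = (r_p + r_a)/2 = (65927 + 2.3103×10⁵)/2 = 1.4848×10⁵ km = 1.485×10⁸ m.
By Kepler's third law T = 2π√(a³/μ) = 2π × 9.290×10³ = 5.837×10⁴ s.
= 16.21 h.

T ≈ 16.2 h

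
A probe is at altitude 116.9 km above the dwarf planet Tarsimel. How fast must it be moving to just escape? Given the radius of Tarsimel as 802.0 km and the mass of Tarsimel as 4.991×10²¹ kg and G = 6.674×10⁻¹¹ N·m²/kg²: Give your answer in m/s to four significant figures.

μ = GM = 6.674×10⁻¹¹ × 4.991×10²¹ = 3.331×10¹¹ m³/s².
r = 802.0 + 116.9 = 918.90 km = 9.1890×10⁵ m.
Escape speed v_esc = √(2μ/r) = √(2 × 3.331×10¹¹ / 9.189×10⁵) = √(7.250×10⁵) = 851.5 m/s.

v_esc ≈ 851.5 m/s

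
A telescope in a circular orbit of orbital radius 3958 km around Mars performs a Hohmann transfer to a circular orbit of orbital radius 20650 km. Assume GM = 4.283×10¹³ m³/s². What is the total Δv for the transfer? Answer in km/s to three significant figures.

Δv_total ≈ 1.60 km/s

r₁ = 3958 km = 3.958×10⁶ m.
r₂ = 20650 km = 2.065×10⁷ m.
Transfer ellipse a_t = (r₁ + r₂)/2 = 1.230×10⁷ m.
At r₁: circular v_c1 = √(μ/r₁) = 3290 m/s; transfer-periapsis v_p = √[μ(2/r₁ − 1/a_t)] = 4262 m/s.
Δv₁ = v_p − v_c1 = 972.1 m/s.
At r₂: circular v_c2 = √(μ/r₂) = 1440 m/s; transfer-apoapsis v_a = √[μ(2/r₂ − 1/a_t)] = 816.8 m/s.
Δv₂ = v_c2 − v_a = 623.3 m/s.
Total Δv = Δv₁ + Δv₂ = 1595 m/s = 1.595 km/s.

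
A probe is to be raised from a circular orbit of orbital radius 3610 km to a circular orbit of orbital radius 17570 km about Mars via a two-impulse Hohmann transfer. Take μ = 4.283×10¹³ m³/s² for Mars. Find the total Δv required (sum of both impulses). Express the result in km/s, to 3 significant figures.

Δv_total ≈ 1.64 km/s

r₁ = 3610 km = 3.610×10⁶ m.
r₂ = 17570 km = 1.757×10⁷ m.
Transfer ellipse a_t = (r₁ + r₂)/2 = 1.059×10⁷ m.
At r₁: circular v_c1 = √(μ/r₁) = 3444 m/s; transfer-periapsis v_p = √[μ(2/r₁ − 1/a_t)] = 4437 m/s.
Δv₁ = v_p − v_c1 = 992.2 m/s.
At r₂: circular v_c2 = √(μ/r₂) = 1561 m/s; transfer-apoapsis v_a = √[μ(2/r₂ − 1/a_t)] = 911.6 m/s.
Δv₂ = v_c2 − v_a = 649.7 m/s.
Total Δv = Δv₁ + Δv₂ = 1642 m/s = 1.642 km/s.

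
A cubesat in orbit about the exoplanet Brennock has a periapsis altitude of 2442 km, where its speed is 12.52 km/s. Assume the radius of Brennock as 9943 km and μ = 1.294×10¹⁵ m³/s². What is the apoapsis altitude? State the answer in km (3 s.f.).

r_p = 9943 + 2442 = 12385 km = 1.238×10⁷ m.
Specific energy ε = v²/2 − μ/r = -2.611×10⁷ J/kg, so a = −μ/(2ε) = 2.478×10⁷ m.
The apsides satisfy r_p + r_a = 2a, so the apoapsis radius is 2a − r_p = 3.718×10⁷ m = 37182 km.
Apoapsis altitude = 37182 − 9943 = 27239 km.

apoapsis altitude ≈ 27200 km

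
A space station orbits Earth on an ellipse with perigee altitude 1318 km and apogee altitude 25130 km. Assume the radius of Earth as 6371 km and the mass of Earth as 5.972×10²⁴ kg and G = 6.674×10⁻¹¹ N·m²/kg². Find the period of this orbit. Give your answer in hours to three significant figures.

μ = GM = 6.674×10⁻¹¹ × 5.972×10²⁴ = 3.986×10¹⁴ m³/s².
r_p = 6371 + 1318 = 7689.0 km = 7.6890×10⁶ m.
r_a = 6371 + 25130 = 31501 km = 3.1501×10⁷ m.
Semi-major axis a = (r_p + r_a)/2 = (7689.0 + 31501)/2 = 19595 km = 1.960×10⁷ m.
By Kepler's third law T = 2π√(a³/μ) = 2π × 4.345×10³ = 2.730×10⁴ s.
= 7.583 hours.

T ≈ 7.58 hours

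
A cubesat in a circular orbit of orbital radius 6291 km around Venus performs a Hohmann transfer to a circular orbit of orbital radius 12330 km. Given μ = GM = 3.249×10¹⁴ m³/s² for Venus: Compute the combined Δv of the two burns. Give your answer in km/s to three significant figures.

r₁ = 6291 km = 6.291×10⁶ m.
r₂ = 12330 km = 1.233×10⁷ m.
Transfer ellipse a_t = (r₁ + r₂)/2 = 9.310×10⁶ m.
At r₁: circular v_c1 = √(μ/r₁) = 7186 m/s; transfer-periapsis v_p = √[μ(2/r₁ − 1/a_t)] = 8270 m/s.
Δv₁ = v_p − v_c1 = 1084 m/s.
At r₂: circular v_c2 = √(μ/r₂) = 5133 m/s; transfer-apoapsis v_a = √[μ(2/r₂ − 1/a_t)] = 4220 m/s.
Δv₂ = v_c2 − v_a = 913.7 m/s.
Total Δv = Δv₁ + Δv₂ = 1997 m/s = 1.997 km/s.

Δv_total ≈ 2.00 km/s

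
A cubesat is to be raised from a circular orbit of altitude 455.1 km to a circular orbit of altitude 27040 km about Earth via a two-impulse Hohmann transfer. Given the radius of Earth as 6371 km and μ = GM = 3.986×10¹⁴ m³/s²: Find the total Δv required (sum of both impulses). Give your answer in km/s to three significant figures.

Δv_total ≈ 3.65 km/s

r₁ = 6371 + 455.1 = 6826.1 km = 6.8261×10⁶ m.
r₂ = 6371 + 27040 = 33411 km = 3.3411×10⁷ m.
Transfer ellipse a_t = (r₁ + r₂)/2 = 2.012×10⁷ m.
At r₁: circular v_c1 = √(μ/r₁) = 7642 m/s; transfer-perigee v_p = √[μ(2/r₁ − 1/a_t)] = 9848 m/s.
Δv₁ = v_p − v_c1 = 2206 m/s.
At r₂: circular v_c2 = √(μ/r₂) = 3454 m/s; transfer-apogee v_a = √[μ(2/r₂ − 1/a_t)] = 2012 m/s.
Δv₂ = v_c2 − v_a = 1442 m/s.
Total Δv = Δv₁ + Δv₂ = 3648 m/s = 3.648 km/s.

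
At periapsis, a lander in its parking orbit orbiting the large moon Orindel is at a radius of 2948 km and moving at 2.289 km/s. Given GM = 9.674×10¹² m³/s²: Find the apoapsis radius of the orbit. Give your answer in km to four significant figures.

r_p = 2.948×10⁶ m.
Specific energy ε = v²/2 − μ/r = -6.618×10⁵ J/kg, so a = −μ/(2ε) = 7.309×10⁶ m.
The apsides satisfy r_p + r_a = 2a, so the apoapsis radius is 2a − r_p = 1.167×10⁷ m = 11670 km.

apoapsis radius ≈ 11670 km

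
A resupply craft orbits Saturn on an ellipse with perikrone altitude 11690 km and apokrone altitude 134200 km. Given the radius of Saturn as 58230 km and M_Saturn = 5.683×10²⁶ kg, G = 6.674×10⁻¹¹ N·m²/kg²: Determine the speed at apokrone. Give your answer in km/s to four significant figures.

v ≈ 10.25 km/s

μ = GM = 6.674×10⁻¹¹ × 5.683×10²⁶ = 3.793×10¹⁶ m³/s².
r_p = 58230 + 11690 = 69920 km = 6.9920×10⁷ m.
r_a = 58230 + 134200 = 192430 km = 1.9243×10⁸ m.
Semi-major axis a = (r_p + r_a)/2 = 1.3118×10⁵ km = 1.312×10⁸ m.
Vis-viva: v² = μ(2/r − 1/a) = 3.793×10¹⁶ × (1.039×10⁻⁸ − 7.623×10⁻⁹) = 1.051×10⁸ m²/s².
v = 10250 m/s = 10.25 km/s.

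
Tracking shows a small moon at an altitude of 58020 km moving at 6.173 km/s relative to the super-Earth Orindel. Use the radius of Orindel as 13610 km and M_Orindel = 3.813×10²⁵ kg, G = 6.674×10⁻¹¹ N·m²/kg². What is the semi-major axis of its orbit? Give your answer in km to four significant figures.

μ = GM = 6.674×10⁻¹¹ × 3.813×10²⁵ = 2.545×10¹⁵ m³/s².
r = 13610 + 58020 = 71630 km = 7.163×10⁷ m.
Vis-viva rearranged: 1/a = 2/r − v²/μ = 2.792×10⁻⁸ − 1.497×10⁻⁸ = 1.295×10⁻⁸ m⁻¹.
a = 7.724×10⁷ m = 77237 km.

a ≈ 77240 km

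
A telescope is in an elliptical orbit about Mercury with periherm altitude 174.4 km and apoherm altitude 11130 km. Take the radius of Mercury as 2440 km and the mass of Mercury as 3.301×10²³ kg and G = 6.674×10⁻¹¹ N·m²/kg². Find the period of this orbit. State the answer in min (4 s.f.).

μ = GM = 6.674×10⁻¹¹ × 3.301×10²³ = 2.203×10¹³ m³/s².
r_p = 2440 + 174.4 = 2614.4 km = 2.6144×10⁶ m.
r_a = 2440 + 11130 = 13570 km = 1.3570×10⁷ m.
Semi-major axis a = (r_p + r_a)/2 = (2614.4 + 13570)/2 = 8092.2 km = 8.092×10⁶ m.
By Kepler's third law T = 2π√(a³/μ) = 2π × 4.904×10³ = 3.082×10⁴ s.
= 513.6 min.

T ≈ 513.6 min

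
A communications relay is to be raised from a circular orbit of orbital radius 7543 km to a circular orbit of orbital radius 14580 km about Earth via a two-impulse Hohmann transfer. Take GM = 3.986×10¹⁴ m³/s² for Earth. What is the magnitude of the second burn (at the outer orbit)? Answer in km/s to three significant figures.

Δv ≈ 0.911 km/s

r₁ = 7543 km = 7.543×10⁶ m.
r₂ = 14580 km = 1.458×10⁷ m.
Transfer ellipse a_t = (r₁ + r₂)/2 = 1.106×10⁷ m.
At r₁: circular v_c1 = √(μ/r₁) = 7269 m/s; transfer-perigee v_p = √[μ(2/r₁ − 1/a_t)] = 8346 m/s.
At r₂: circular v_c2 = √(μ/r₂) = 5229 m/s; transfer-apogee v_a = √[μ(2/r₂ − 1/a_t)] = 4318 m/s.
Δv₂ = v_c2 − v_a = 910.9 m/s.
= 0.9109 km/s.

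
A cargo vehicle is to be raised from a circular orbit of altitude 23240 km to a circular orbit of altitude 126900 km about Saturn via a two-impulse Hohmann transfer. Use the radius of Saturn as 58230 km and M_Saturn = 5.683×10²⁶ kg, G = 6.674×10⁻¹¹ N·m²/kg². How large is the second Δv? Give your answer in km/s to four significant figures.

μ = GM = 6.674×10⁻¹¹ × 5.683×10²⁶ = 3.793×10¹⁶ m³/s².
r₁ = 58230 + 23240 = 81470 km = 8.1470×10⁷ m.
r₂ = 58230 + 126900 = 185130 km = 1.8513×10⁸ m.
Transfer ellipse a_t = (r₁ + r₂)/2 = 1.333×10⁸ m.
At r₁: circular v_c1 = √(μ/r₁) = 21580 m/s; transfer-perikrone v_p = √[μ(2/r₁ − 1/a_t)] = 25430 m/s.
At r₂: circular v_c2 = √(μ/r₂) = 14310 m/s; transfer-apokrone v_a = √[μ(2/r₂ − 1/a_t)] = 11190 m/s.
Δv₂ = v_c2 − v_a = 3123 m/s.
= 3.123 km/s.

Δv ≈ 3.123 km/s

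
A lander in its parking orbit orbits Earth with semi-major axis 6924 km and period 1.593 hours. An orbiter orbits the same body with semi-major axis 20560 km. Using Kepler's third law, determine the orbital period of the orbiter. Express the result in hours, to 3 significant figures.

T₂ ≈ 8.15 hours

Kepler's third law: T² ∝ a³, so T₂ = T₁ (a₂/a₁)^(3/2).
a₂/a₁ = 2.969, (a₂/a₁)^(3/2) = 5.117.
T₂ = 1.593 × 5.117 = 8.151 hours.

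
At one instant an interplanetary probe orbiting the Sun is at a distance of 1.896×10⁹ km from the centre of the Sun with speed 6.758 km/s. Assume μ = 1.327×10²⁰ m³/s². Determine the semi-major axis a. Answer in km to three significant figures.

r = 1.896×10¹² m.
Vis-viva rearranged: 1/a = 2/r − v²/μ = 1.055×10⁻¹² − 3.442×10⁻¹³ = 7.107×10⁻¹³ m⁻¹.
a = 1.407×10¹² m = 1.4071×10⁹ km.

a ≈ 1.41×10⁹ km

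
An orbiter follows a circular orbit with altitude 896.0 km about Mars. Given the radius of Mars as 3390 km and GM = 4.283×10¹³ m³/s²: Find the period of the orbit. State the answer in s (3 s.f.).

r = 3390 + 896.0 = 4286.0 km = 4.2860×10⁶ m.
Kepler's third law: T = 2π√(r³/μ) = 2π√((4.286×10⁶)³ / 4.283×10¹³).
r³/μ = 1.838×10⁶ s², so T = 2π × 1.356×10³ = 8.519×10³ s.

T ≈ 8520 s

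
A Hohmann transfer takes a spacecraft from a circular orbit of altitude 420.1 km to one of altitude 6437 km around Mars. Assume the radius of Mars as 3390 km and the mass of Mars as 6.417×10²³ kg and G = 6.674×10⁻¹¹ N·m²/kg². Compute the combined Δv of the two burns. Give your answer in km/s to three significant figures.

μ = GM = 6.674×10⁻¹¹ × 6.417×10²³ = 4.283×10¹³ m³/s².
r₁ = 3390 + 420.1 = 3810.1 km = 3.8101×10⁶ m.
r₂ = 3390 + 6437 = 9827.0 km = 9.8270×10⁶ m.
Transfer ellipse a_t = (r₁ + r₂)/2 = 6.819×10⁶ m.
At r₁: circular v_c1 = √(μ/r₁) = 3353 m/s; transfer-periapsis v_p = √[μ(2/r₁ − 1/a_t)] = 4025 m/s.
Δv₁ = v_p − v_c1 = 672.2 m/s.
At r₂: circular v_c2 = √(μ/r₂) = 2088 m/s; transfer-apoapsis v_a = √[μ(2/r₂ − 1/a_t)] = 1561 m/s.
Δv₂ = v_c2 − v_a = 527.1 m/s.
Total Δv = Δv₁ + Δv₂ = 1199 m/s = 1.199 km/s.

Δv_total ≈ 1.20 km/s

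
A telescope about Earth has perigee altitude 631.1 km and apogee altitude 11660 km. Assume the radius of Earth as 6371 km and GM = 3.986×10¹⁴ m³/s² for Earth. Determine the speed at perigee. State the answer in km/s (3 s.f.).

v ≈ 9.06 km/s

r_p = 6371 + 631.1 = 7002.1 km = 7.0021×10⁶ m.
r_a = 6371 + 11660 = 18031 km = 1.8031×10⁷ m.
Semi-major axis a = (r_p + r_a)/2 = 12517 km = 1.252×10⁷ m.
Vis-viva: v² = μ(2/r − 1/a) = 3.986×10¹⁴ × (2.856×10⁻⁷ − 7.989×10⁻⁸) = 8.201×10⁷ m²/s².
v = 9056 m/s = 9.056 km/s.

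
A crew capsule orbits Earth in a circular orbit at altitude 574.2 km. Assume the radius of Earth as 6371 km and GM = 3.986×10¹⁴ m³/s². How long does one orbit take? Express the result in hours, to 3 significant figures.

r = 6371 + 574.2 = 6945.2 km = 6.9452×10⁶ m.
Kepler's third law: T = 2π√(r³/μ) = 2π√((6.945×10⁶)³ / 3.986×10¹⁴).
r³/μ = 8.405×10⁵ s², so T = 2π × 9.168×10² = 5.760×10³ s.
Converting: 5.760×10³ s ÷ 3600 = 1.600 hours.

T ≈ 1.60 hours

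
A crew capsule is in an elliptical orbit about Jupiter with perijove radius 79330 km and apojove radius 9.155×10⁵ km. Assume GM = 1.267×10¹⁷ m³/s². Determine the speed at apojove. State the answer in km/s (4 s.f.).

v ≈ 4.698 km/s

Semi-major axis a = (r_p + r_a)/2 = 4.9742×10⁵ km = 4.974×10⁸ m.
Vis-viva: v² = μ(2/r − 1/a) = 1.267×10¹⁷ × (2.185×10⁻⁹ − 2.010×10⁻⁹) = 2.207×10⁷ m²/s².
v = 4698 m/s = 4.698 km/s.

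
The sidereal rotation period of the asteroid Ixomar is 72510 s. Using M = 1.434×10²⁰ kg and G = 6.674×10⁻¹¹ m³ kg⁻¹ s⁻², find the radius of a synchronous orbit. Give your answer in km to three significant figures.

μ = GM = 6.674×10⁻¹¹ × 1.434×10²⁰ = 9.571×10⁹ m³/s².
A synchronous orbit has period T, so by Kepler's third law a = (μT²/4π²)^(1/3).
μT²/4π² = 9.571×10⁹ × (7.251×10⁴)² / 39.48 = 1.275×10¹⁸ m³.
a = 1.084×10⁶ m = 1084.2 km.

r_sync ≈ 1080 km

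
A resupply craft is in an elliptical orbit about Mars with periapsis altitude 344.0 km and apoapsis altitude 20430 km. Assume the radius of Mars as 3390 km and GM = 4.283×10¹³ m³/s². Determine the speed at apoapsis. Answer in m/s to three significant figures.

r_p = 3390 + 344.0 = 3734.0 km = 3.7340×10⁶ m.
r_a = 3390 + 20430 = 23820 km = 2.3820×10⁷ m.
Semi-major axis a = (r_p + r_a)/2 = 13777 km = 1.378×10⁷ m.
Vis-viva: v² = μ(2/r − 1/a) = 4.283×10¹³ × (8.396×10⁻⁸ − 7.258×10⁻⁸) = 4.873×10⁵ m²/s².
v = 698.1 m/s.

v ≈ 698 m/s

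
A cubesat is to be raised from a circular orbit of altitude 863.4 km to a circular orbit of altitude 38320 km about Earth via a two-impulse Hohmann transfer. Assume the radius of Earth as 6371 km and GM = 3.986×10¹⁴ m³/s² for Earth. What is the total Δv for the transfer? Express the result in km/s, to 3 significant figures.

Δv_total ≈ 3.73 km/s

r₁ = 6371 + 863.4 = 7234.4 km = 7.2344×10⁶ m.
r₂ = 6371 + 38320 = 44691 km = 4.4691×10⁷ m.
Transfer ellipse a_t = (r₁ + r₂)/2 = 2.596×10⁷ m.
At r₁: circular v_c1 = √(μ/r₁) = 7423 m/s; transfer-perigee v_p = √[μ(2/r₁ − 1/a_t)] = 9739 m/s.
Δv₁ = v_p − v_c1 = 2316 m/s.
At r₂: circular v_c2 = √(μ/r₂) = 2986 m/s; transfer-apogee v_a = √[μ(2/r₂ − 1/a_t)] = 1576 m/s.
Δv₂ = v_c2 − v_a = 1410 m/s.
Total Δv = Δv₁ + Δv₂ = 3726 m/s = 3.726 km/s.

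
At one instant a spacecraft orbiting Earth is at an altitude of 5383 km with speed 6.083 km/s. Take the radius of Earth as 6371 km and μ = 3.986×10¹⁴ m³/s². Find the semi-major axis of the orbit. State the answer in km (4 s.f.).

r = 6371 + 5383 = 11754 km = 1.175×10⁷ m.
Vis-viva rearranged: 1/a = 2/r − v²/μ = 1.702×10⁻⁷ − 9.283×10⁻⁸ = 7.732×10⁻⁸ m⁻¹.
a = 1.293×10⁷ m = 12933 km.

a ≈ 12930 km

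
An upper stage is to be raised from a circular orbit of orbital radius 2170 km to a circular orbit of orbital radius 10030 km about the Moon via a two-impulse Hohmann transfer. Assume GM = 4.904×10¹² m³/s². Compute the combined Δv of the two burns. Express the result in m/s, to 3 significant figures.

r₁ = 2170 km = 2.170×10⁶ m.
r₂ = 10030 km = 1.003×10⁷ m.
Transfer ellipse a_t = (r₁ + r₂)/2 = 6.100×10⁶ m.
At r₁: circular v_c1 = √(μ/r₁) = 1503 m/s; transfer-perilune v_p = √[μ(2/r₁ − 1/a_t)] = 1928 m/s.
Δv₁ = v_p − v_c1 = 424.4 m/s.
At r₂: circular v_c2 = √(μ/r₂) = 699.2 m/s; transfer-apolune v_a = √[μ(2/r₂ − 1/a_t)] = 417.1 m/s.
Δv₂ = v_c2 − v_a = 282.2 m/s.
Total Δv = Δv₁ + Δv₂ = 706.5 m/s.

Δv_total ≈ 707 m/s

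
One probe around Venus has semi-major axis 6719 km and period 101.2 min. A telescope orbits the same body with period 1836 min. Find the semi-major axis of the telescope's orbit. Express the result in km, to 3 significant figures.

a₂ ≈ 46400 km

Kepler's third law: a³ ∝ T², so a₂ = a₁ (T₂/T₁)^(2/3).
T₂/T₁ = 18.14, (T₂/T₁)^(2/3) = 6.904.
a₂ = 6719 × 6.904 = 46390 km.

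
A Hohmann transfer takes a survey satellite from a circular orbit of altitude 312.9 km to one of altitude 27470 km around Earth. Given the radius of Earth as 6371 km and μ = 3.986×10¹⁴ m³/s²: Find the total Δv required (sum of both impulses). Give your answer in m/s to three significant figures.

Δv_total ≈ 3720 m/s

r₁ = 6371 + 312.9 = 6683.9 km = 6.6839×10⁶ m.
r₂ = 6371 + 27470 = 33841 km = 3.3841×10⁷ m.
Transfer ellipse a_t = (r₁ + r₂)/2 = 2.026×10⁷ m.
At r₁: circular v_c1 = √(μ/r₁) = 7722 m/s; transfer-perigee v_p = √[μ(2/r₁ − 1/a_t)] = 9980 m/s.
Δv₁ = v_p − v_c1 = 2258 m/s.
At r₂: circular v_c2 = √(μ/r₂) = 3432 m/s; transfer-apogee v_a = √[μ(2/r₂ − 1/a_t)] = 1971 m/s.
Δv₂ = v_c2 − v_a = 1461 m/s.
Total Δv = Δv₁ + Δv₂ = 3718 m/s.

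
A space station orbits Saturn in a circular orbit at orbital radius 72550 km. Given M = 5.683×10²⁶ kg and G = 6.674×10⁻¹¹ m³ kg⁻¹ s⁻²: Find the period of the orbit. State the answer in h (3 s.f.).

T ≈ 5.54 h

μ = GM = 6.674×10⁻¹¹ × 5.683×10²⁶ = 3.793×10¹⁶ m³/s².
r = 72550 km = 7.255×10⁷ m.
Kepler's third law: T = 2π√(r³/μ) = 2π√((7.255×10⁷)³ / 3.793×10¹⁶).
r³/μ = 1.007×10⁷ s², so T = 2π × 3.173×10³ = 1.994×10⁴ s.
Converting: 1.994×10⁴ s ÷ 3600 = 5.538 h.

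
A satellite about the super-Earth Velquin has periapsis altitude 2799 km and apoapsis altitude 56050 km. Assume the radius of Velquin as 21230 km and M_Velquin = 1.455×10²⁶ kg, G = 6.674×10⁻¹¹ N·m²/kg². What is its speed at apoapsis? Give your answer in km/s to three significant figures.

v ≈ 7.72 km/s

μ = GM = 6.674×10⁻¹¹ × 1.455×10²⁶ = 9.711×10¹⁵ m³/s².
r_p = 21230 + 2799 = 24029 km = 2.4029×10⁷ m.
r_a = 21230 + 56050 = 77280 km = 7.7280×10⁷ m.
Semi-major axis a = (r_p + r_a)/2 = 50654 km = 5.065×10⁷ m.
Vis-viva: v² = μ(2/r − 1/a) = 9.711×10¹⁵ × (2.588×10⁻⁸ − 1.974×10⁻⁸) = 5.961×10⁷ m²/s².
v = 7721 m/s = 7.721 km/s.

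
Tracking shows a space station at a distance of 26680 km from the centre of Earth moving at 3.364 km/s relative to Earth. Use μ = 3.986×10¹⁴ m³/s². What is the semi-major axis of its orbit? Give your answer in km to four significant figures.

a ≈ 21470 km

r = 2.668×10⁷ m.
Specific orbital energy ε = v²/2 − μ/r = (3364)²/2 − 3.986×10¹⁴/2.668×10⁷ = -9.282×10⁶ J/kg.
Since ε = −μ/(2a), a = −μ/(2ε) = 2.147×10⁷ m = 21472 km.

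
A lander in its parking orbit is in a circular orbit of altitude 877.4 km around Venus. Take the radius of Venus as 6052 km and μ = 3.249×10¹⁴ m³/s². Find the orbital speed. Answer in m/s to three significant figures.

r = 6052 + 877.4 = 6929.4 km = 6.9294×10⁶ m.
For a circular orbit v = √(μ/r) = √(3.249×10¹⁴ / 6.929×10⁶) = √(4.689×10⁷) = 6847 m/s.

v ≈ 6850 m/s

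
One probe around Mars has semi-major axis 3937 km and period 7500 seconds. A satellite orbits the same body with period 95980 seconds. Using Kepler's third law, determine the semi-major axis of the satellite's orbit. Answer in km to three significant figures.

Kepler's third law: a³ ∝ T², so a₂ = a₁ (T₂/T₁)^(2/3).
T₂/T₁ = 12.80, (T₂/T₁)^(2/3) = 5.471.
a₂ = 3937 × 5.471 = 21540 km.

a₂ ≈ 21500 km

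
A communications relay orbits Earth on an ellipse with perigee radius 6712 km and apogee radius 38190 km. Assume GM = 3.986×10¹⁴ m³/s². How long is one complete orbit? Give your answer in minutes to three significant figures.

Semi-major axis a = (r_p + r_a)/2 = (6712.0 + 38190)/2 = 22451 km = 2.245×10⁷ m.
By Kepler's third law T = 2π√(a³/μ) = 2π × 5.328×10³ = 3.348×10⁴ s.
= 558.0 minutes.

T ≈ 558 minutes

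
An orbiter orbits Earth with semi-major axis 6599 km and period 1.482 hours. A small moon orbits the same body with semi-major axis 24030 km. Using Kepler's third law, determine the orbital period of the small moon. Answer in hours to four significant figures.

Kepler's third law: T² ∝ a³, so T₂ = T₁ (a₂/a₁)^(3/2).
a₂/a₁ = 3.641, (a₂/a₁)^(3/2) = 6.949.
T₂ = 1.482 × 6.949 = 10.30 hours.

T₂ ≈ 10.30 hours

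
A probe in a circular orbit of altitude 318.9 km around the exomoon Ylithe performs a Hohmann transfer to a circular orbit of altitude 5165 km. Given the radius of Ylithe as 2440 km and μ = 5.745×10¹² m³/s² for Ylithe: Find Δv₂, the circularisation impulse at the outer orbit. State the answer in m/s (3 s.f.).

r₁ = 2440 + 318.9 = 2758.9 km = 2.7589×10⁶ m.
r₂ = 2440 + 5165 = 7605.0 km = 7.6050×10⁶ m.
Transfer ellipse a_t = (r₁ + r₂)/2 = 5.182×10⁶ m.
At r₁: circular v_c1 = √(μ/r₁) = 1443 m/s; transfer-periapsis v_p = √[μ(2/r₁ − 1/a_t)] = 1748 m/s.
At r₂: circular v_c2 = √(μ/r₂) = 869.2 m/s; transfer-apoapsis v_a = √[μ(2/r₂ − 1/a_t)] = 634.2 m/s.
Δv₂ = v_c2 − v_a = 235.0 m/s.

Δv ≈ 235 m/s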